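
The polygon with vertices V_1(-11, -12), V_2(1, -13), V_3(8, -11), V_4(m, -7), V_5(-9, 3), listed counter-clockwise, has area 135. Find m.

Write out the shoelace sum; only the two edges meeting at V_4 involve m:
2·Area = [(8·(-7) − m·(-11)) + (m·3 − (-9)·(-7))] + 389
       = 14·m + 270 = 270
⇒ m = 0.

0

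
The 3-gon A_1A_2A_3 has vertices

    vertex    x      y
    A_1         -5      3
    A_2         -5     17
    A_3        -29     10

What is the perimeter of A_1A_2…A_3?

64

|A_1A_2| = √((0)² + (14)²) = √196 = 14
|A_2A_3| = √((-24)² + (-7)²) = √625 = 25
|A_3A_1| = √((24)² + (-7)²) = √625 = 25
Perimeter = 14 + 25 + 25 = 64.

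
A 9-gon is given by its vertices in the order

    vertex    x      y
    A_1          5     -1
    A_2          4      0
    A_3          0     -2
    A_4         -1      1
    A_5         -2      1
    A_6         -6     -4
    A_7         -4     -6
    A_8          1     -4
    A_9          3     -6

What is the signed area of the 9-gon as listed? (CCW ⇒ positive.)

Apply the shoelace (surveyor's) formula: 2A = Σ (x_i·y_{i+1} − x_{i+1}·y_i), indices taken mod 9.
Σ = (4) + (-8) + (-2) + (1) + (14) + (20) + (22) + (6) + (27) = 84
Signed area = Σ/2 = 42 (positive ⇒ counter-clockwise traversal).

42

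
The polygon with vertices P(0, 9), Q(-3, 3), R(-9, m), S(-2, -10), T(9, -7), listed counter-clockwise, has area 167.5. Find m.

-6

Write out the shoelace sum; only the two edges meeting at R involve m:
2·Area = [((-3)·m − (-9)·3) + ((-9)·(-10) − (-2)·m)] + 212
       = -1·m + 329 = 335
⇒ m = -6.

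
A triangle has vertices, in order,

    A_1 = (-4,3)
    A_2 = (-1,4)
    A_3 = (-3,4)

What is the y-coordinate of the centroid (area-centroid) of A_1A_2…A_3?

11/3

Apply Gauss's area formula. First the cross-terms c_i = x_i·y_{i+1} − x_{i+1}·y_i:
  -13, 8, 7  ⇒  2A = 2, A = 1.
Then Σ (y_i + y_{i+1})·c_i = 22, so ȳ = 22 / (6·1) = 11/3.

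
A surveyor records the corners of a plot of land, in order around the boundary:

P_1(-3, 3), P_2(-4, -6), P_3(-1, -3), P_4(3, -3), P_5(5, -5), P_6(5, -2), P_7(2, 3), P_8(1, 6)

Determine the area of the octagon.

56

Σ = (30) + (6) + (12) + (0) + (15) + (19) + (9) + (21) = 112
Area = |Σ|/2 = 56.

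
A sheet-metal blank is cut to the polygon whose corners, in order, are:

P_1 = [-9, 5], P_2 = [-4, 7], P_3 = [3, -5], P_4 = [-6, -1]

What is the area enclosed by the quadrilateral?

58

Apply Gauss's area formula: 2A = Σ (x_i·y_{i+1} − x_{i+1}·y_i), indices taken mod 4.
Σ = (-43) + (-1) + (-33) + (-39) = -116
Area = |Σ|/2 = 58.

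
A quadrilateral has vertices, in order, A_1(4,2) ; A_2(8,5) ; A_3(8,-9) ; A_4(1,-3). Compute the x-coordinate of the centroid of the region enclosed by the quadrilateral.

Apply the shoelace formula. First the cross-terms c_i = x_i·y_{i+1} − x_{i+1}·y_i:
  4, -112, -15, 14  ⇒  2A = -109, A = -54.5.
Then Σ (x_i + x_{i+1})·c_i = -1809, so x̄ = -1809 / (6·(-54.5)) = 603/109.

603/109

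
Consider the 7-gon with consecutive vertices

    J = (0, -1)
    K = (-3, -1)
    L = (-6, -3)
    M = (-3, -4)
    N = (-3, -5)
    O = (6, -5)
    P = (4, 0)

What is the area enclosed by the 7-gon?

Apply the surveyor's formula: 2A = Σ (x_i·y_{i+1} − x_{i+1}·y_i), indices taken mod 7.
Σ = (-3) + (3) + (15) + (3) + (45) + (20) + (-4) = 79
Area = |Σ|/2 = 39.5.

39.5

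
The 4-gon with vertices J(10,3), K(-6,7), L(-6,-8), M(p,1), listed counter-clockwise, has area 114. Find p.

6

Write out the shoelace sum; only the two edges meeting at M involve p:
2·Area = [((-6)·1 − p·(-8)) + (p·3 − 10·1)] + 178
       = 11·p + 162 = 228
⇒ p = 6.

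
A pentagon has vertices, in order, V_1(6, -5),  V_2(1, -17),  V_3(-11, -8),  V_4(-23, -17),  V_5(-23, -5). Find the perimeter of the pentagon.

|V_1V_2| = √((-5)² + (-12)²) = √169 = 13
|V_2V_3| = √((-12)² + (9)²) = √225 = 15
|V_3V_4| = √((-12)² + (-9)²) = √225 = 15
|V_4V_5| = √((0)² + (12)²) = √144 = 12
|V_5V_1| = √((29)² + (0)²) = √841 = 29
Perimeter = 13 + 15 + 15 + 12 + 29 = 84.

84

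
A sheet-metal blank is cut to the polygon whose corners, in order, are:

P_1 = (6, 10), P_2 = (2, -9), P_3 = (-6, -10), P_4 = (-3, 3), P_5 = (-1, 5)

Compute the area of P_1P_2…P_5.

124

Apply the shoelace (surveyor's) formula: 2A = Σ (x_i·y_{i+1} − x_{i+1}·y_i), indices taken mod 5.
Σ = (-74) + (-74) + (-48) + (-12) + (-40) = -248
Area = |Σ|/2 = 124.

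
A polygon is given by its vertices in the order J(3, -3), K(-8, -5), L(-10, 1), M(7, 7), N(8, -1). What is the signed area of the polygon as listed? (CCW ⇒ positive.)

-129

Σ = (-39) + (-58) + (-77) + (-63) + (-21) = -258
Signed area = Σ/2 = -129 (negative ⇒ clockwise traversal).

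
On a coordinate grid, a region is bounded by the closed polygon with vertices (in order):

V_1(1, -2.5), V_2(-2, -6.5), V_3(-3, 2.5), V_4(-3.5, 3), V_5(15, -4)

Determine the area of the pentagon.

Apply the surveyor's formula: 2A = Σ (x_i·y_{i+1} − x_{i+1}·y_i), indices taken mod 5.
Cross-terms: -11.5, -24.5, -0.25, -31, -33.5  ⇒  Σ = -100.75
Area = |Σ|/2 = 50.375.

50.375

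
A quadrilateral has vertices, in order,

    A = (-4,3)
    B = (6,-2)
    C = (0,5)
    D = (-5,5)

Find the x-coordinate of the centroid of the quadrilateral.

Apply Gauss's area formula. First the cross-terms c_i = x_i·y_{i+1} − x_{i+1}·y_i:
  -10, 30, 25, 5  ⇒  2A = 50, A = 25.
Then Σ (x_i + x_{i+1})·c_i = -10, so x̄ = -10 / (6·25) = -1/15.

-1/15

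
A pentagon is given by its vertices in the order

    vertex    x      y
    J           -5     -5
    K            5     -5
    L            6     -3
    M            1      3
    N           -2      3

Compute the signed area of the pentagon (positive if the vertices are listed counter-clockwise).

60

Apply Gauss's area formula: 2A = Σ (x_i·y_{i+1} − x_{i+1}·y_i), indices taken mod 5.
Cross-terms: 50, 15, 21, 9, 25  ⇒  Σ = 120
Signed area = Σ/2 = 60 (positive ⇒ counter-clockwise traversal).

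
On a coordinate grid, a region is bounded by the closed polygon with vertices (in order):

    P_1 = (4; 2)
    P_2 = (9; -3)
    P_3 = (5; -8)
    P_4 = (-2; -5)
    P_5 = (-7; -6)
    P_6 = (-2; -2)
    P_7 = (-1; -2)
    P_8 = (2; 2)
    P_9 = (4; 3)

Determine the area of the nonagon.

75.5

P_1→P_2: (4)(-3) − (9)(2) = -30
P_2→P_3: (9)(-8) − (5)(-3) = -57
P_3→P_4: (5)(-5) − (-2)(-8) = -41
P_4→P_5: (-2)(-6) − (-7)(-5) = -23
P_5→P_6: (-7)(-2) − (-2)(-6) = 2
P_6→P_7: (-2)(-2) − (-1)(-2) = 2
P_7→P_8: (-1)(2) − (2)(-2) = 2
P_8→P_9: (2)(3) − (4)(2) = -2
P_9→P_1: (4)(2) − (4)(3) = -4
Σ = -151
Area = |Σ|/2 = 75.5.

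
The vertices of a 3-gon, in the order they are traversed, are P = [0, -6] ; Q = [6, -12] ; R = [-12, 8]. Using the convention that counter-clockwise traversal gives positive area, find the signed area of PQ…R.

6

Apply the shoelace (surveyor's) formula: 2A = Σ (x_i·y_{i+1} − x_{i+1}·y_i), indices taken mod 3.
Cross-terms: 36, -96, 72  ⇒  Σ = 12
Signed area = Σ/2 = 6 (positive ⇒ counter-clockwise traversal).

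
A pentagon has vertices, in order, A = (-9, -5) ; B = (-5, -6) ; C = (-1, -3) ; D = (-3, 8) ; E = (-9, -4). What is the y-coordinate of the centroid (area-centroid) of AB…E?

-115/171

Apply the surveyor's formula. First the cross-terms c_i = x_i·y_{i+1} − x_{i+1}·y_i:
  29, 9, -17, 84, 9  ⇒  2A = 114, A = 57.
Then Σ (y_i + y_{i+1})·c_i = -230, so ȳ = -230 / (6·57) = -115/171.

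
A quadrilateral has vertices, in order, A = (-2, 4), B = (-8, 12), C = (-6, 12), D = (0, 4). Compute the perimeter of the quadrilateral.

|AB| = √((-6)² + (8)²) = √100 = 10
|BC| = √((2)² + (0)²) = √4 = 2
|CD| = √((6)² + (-8)²) = √100 = 10
|DA| = √((-2)² + (0)²) = √4 = 2
Perimeter = 10 + 2 + 10 + 2 = 24.

24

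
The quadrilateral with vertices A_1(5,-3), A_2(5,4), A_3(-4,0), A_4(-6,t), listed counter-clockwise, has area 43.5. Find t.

-2

The doubled signed area Σ (x_i y_{i+1} − x_{i+1} y_i) is linear in t.
With t=0 it equals 69; the coefficient of t is -9 (from the two edges through A_4).
So -9·t + 69 = 2·43.5 = 87 ⇒ t = -2.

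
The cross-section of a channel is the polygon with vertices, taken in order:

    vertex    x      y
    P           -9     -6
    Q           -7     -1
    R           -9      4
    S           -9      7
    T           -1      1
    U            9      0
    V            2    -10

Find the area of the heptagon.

150

Apply the surveyor's formula: 2A = Σ (x_i·y_{i+1} − x_{i+1}·y_i), indices taken mod 7.
Σ = (-33) + (-37) + (-27) + (-2) + (-9) + (-90) + (-102) = -300
Area = |Σ|/2 = 150.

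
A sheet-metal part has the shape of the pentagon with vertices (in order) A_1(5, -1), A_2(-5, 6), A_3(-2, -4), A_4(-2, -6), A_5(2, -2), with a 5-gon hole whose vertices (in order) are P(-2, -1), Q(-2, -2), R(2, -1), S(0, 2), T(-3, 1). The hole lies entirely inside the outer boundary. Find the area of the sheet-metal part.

31

Outer boundary:
Cross-terms: 25, 32, 4, 16, 8  ⇒  Σ = 85
Area = |Σ|/2 = 42.5.
Hole:
Apply the shoelace formula: 2A = Σ (x_i·y_{i+1} − x_{i+1}·y_i), indices taken mod 5.
P→Q: (-2)(-2) − (-2)(-1) = 2
Q→R: (-2)(-1) − (2)(-2) = 6
R→S: (2)(2) − (0)(-1) = 4
S→T: (0)(1) − (-3)(2) = 6
T→P: (-3)(-1) − (-2)(1) = 5
Σ = 23
Area = |Σ|/2 = 11.5.
Net area = 42.5 − 11.5 = 31.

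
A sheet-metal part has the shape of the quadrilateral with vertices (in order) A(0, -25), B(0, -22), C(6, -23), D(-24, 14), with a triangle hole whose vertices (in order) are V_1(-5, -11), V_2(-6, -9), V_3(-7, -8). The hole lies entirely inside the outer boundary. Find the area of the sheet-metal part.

131.5

Outer boundary:
A→B: (0)(-22) − (0)(-25) = 0
B→C: (0)(-23) − (6)(-22) = 132
C→D: (6)(14) − (-24)(-23) = -468
D→A: (-24)(-25) − (0)(14) = 600
Σ = 264
Area = |Σ|/2 = 132.
Hole:
Apply the surveyor's formula: 2A = Σ (x_i·y_{i+1} − x_{i+1}·y_i), indices taken mod 3.
Σ = (-21) + (-15) + (37) = 1
Area = |Σ|/2 = 0.5.
Net area = 132 − 0.5 = 131.5.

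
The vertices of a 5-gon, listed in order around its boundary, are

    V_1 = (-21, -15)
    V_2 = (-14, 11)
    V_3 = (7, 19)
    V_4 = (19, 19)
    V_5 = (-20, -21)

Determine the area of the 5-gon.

586

Apply the surveyor's formula: 2A = Σ (x_i·y_{i+1} − x_{i+1}·y_i), indices taken mod 5.
Σ = (-441) + (-343) + (-228) + (-19) + (-141) = -1172
Area = |Σ|/2 = 586.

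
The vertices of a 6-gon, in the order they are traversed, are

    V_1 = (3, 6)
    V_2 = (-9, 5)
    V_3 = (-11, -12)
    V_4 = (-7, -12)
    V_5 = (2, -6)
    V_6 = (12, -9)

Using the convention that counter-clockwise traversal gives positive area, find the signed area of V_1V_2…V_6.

Apply the shoelace (surveyor's) formula: 2A = Σ (x_i·y_{i+1} − x_{i+1}·y_i), indices taken mod 6.
Σ = (69) + (163) + (48) + (66) + (54) + (99) = 499
Signed area = Σ/2 = 249.5 (positive ⇒ counter-clockwise traversal).

249.5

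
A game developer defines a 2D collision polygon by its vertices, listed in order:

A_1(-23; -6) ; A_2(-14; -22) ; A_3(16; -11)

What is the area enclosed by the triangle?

Apply the shoelace formula: 2A = Σ (x_i·y_{i+1} − x_{i+1}·y_i), indices taken mod 3.
Σ = (422) + (506) + (-349) = 579
Area = |Σ|/2 = 289.5.

289.5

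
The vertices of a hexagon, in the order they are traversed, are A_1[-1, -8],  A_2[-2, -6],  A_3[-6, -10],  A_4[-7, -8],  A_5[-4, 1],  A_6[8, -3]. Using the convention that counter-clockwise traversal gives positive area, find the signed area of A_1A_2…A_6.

-75

Σ = (-10) + (-16) + (-22) + (-39) + (4) + (-67) = -150
Signed area = Σ/2 = -75 (negative ⇒ clockwise traversal).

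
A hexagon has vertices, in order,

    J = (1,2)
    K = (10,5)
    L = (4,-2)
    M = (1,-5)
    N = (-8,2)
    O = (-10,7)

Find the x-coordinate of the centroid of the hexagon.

-19/29

Apply the surveyor's formula. First the cross-terms c_i = x_i·y_{i+1} − x_{i+1}·y_i:
  -15, -40, -18, -38, -36, -27  ⇒  2A = -174, A = -87.
Then Σ (x_i + x_{i+1})·c_i = 342, so x̄ = 342 / (6·(-87)) = -19/29.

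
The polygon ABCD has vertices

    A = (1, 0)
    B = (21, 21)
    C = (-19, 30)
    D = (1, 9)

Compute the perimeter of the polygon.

108

|AB| = √((20)² + (21)²) = √841 = 29
|BC| = √((-40)² + (9)²) = √1681 = 41
|CD| = √((20)² + (-21)²) = √841 = 29
|DA| = √((0)² + (-9)²) = √81 = 9
Perimeter = 29 + 41 + 29 + 9 = 108.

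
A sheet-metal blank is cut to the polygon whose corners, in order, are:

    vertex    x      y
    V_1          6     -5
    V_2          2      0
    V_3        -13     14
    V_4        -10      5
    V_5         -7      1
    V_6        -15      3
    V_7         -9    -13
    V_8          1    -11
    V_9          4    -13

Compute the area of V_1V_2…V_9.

277.5

Cross-terms: 10, 28, 75, 25, -6, 222, 112, 31, 58  ⇒  Σ = 555
Area = |Σ|/2 = 277.5.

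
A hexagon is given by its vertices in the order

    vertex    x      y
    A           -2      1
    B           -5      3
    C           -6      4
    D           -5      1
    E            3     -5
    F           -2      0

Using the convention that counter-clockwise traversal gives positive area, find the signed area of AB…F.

10.5

Apply the surveyor's formula: 2A = Σ (x_i·y_{i+1} − x_{i+1}·y_i), indices taken mod 6.
Σ = (-1) + (-2) + (14) + (22) + (-10) + (-2) = 21
Signed area = Σ/2 = 10.5 (positive ⇒ counter-clockwise traversal).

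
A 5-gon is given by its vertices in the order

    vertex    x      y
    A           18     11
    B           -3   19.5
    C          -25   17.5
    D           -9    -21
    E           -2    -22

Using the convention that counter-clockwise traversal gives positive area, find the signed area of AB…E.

Apply the surveyor's formula: 2A = Σ (x_i·y_{i+1} − x_{i+1}·y_i), indices taken mod 5.
A→B: (18)(19.5) − (-3)(11) = 384
B→C: (-3)(17.5) − (-25)(19.5) = 435
C→D: (-25)(-21) − (-9)(17.5) = 682.5
D→E: (-9)(-22) − (-2)(-21) = 156
E→A: (-2)(11) − (18)(-22) = 374
Σ = 2031.5
Signed area = Σ/2 = 1015.75 (positive ⇒ counter-clockwise traversal).

1015.75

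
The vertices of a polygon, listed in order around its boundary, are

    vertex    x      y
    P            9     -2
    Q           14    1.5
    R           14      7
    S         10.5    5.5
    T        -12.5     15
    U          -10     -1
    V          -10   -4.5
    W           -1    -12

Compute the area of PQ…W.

Apply the shoelace formula: 2A = Σ (x_i·y_{i+1} − x_{i+1}·y_i), indices taken mod 8.
Σ = (41.5) + (77) + (3.5) + (226.25) + (162.5) + (35) + (115.5) + (110) = 771.25
Area = |Σ|/2 = 385.625.

385.625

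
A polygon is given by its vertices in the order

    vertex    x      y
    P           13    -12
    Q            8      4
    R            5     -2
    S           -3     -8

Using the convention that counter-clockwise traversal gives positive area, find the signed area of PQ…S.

Apply the shoelace (surveyor's) formula: 2A = Σ (x_i·y_{i+1} − x_{i+1}·y_i), indices taken mod 4.
Cross-terms: 148, -36, -46, 140  ⇒  Σ = 206
Signed area = Σ/2 = 103 (positive ⇒ counter-clockwise traversal).

103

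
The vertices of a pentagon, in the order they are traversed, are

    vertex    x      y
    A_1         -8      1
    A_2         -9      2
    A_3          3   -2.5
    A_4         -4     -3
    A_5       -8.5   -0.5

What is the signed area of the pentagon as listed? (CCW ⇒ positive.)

-22.75

Σ = (-7) + (16.5) + (-19) + (-23.5) + (-12.5) = -45.5
Signed area = Σ/2 = -22.75 (negative ⇒ clockwise traversal).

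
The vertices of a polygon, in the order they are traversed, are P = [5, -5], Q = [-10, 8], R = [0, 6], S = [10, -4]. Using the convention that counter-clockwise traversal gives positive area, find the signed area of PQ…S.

Σ = (-10) + (-60) + (-60) + (-30) = -160
Signed area = Σ/2 = -80 (negative ⇒ clockwise traversal).

-80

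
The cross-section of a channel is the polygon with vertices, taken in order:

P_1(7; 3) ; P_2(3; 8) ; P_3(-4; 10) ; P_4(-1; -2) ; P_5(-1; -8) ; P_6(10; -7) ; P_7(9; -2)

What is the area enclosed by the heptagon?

152

P_1→P_2: (7)(8) − (3)(3) = 47
P_2→P_3: (3)(10) − (-4)(8) = 62
P_3→P_4: (-4)(-2) − (-1)(10) = 18
P_4→P_5: (-1)(-8) − (-1)(-2) = 6
P_5→P_6: (-1)(-7) − (10)(-8) = 87
P_6→P_7: (10)(-2) − (9)(-7) = 43
P_7→P_1: (9)(3) − (7)(-2) = 41
Σ = 304
Area = |Σ|/2 = 152.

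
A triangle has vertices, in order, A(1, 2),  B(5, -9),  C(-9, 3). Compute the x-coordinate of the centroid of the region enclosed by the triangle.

-1

Apply the surveyor's formula. First the cross-terms c_i = x_i·y_{i+1} − x_{i+1}·y_i:
  -19, -66, -21  ⇒  2A = -106, A = -53.
Then Σ (x_i + x_{i+1})·c_i = 318, so x̄ = 318 / (6·(-53)) = -1.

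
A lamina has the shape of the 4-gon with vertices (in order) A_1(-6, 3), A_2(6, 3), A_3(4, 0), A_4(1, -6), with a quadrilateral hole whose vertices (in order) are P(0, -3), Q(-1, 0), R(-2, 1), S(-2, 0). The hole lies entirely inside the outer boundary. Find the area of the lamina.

50.5

Outer boundary:
Σ = (-36) + (-12) + (-24) + (-33) = -105
Area = |Σ|/2 = 52.5.
Hole:
Cross-terms: -3, -1, 2, 6  ⇒  Σ = 4
Area = |Σ|/2 = 2.
Net area = 52.5 − 2 = 50.5.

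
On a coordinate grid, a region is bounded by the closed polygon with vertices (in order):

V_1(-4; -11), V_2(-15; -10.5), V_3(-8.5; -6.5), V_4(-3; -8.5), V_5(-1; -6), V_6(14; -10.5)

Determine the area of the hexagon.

77

Σ = (-123) + (8.25) + (52.75) + (9.5) + (94.5) + (-196) = -154
Area = |Σ|/2 = 77.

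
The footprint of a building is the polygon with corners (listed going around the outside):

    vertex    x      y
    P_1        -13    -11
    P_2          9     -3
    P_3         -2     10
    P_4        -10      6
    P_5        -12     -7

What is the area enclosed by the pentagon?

Σ = (138) + (84) + (88) + (142) + (41) = 493
Area = |Σ|/2 = 246.5.

246.5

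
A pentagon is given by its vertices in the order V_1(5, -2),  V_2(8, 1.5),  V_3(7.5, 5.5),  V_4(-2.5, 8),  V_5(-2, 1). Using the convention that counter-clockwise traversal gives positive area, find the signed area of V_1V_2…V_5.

71.25

Σ = (23.5) + (32.75) + (73.75) + (13.5) + (-1) = 142.5
Signed area = Σ/2 = 71.25 (positive ⇒ counter-clockwise traversal).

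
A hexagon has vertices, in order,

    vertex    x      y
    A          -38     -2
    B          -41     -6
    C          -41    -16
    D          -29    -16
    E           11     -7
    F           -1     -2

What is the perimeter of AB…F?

118

|AB| = √((-3)² + (-4)²) = √25 = 5
|BC| = √((0)² + (-10)²) = √100 = 10
|CD| = √((12)² + (0)²) = √144 = 12
|DE| = √((40)² + (9)²) = √1681 = 41
|EF| = √((-12)² + (5)²) = √169 = 13
|FA| = √((-37)² + (0)²) = √1369 = 37
Perimeter = 5 + 10 + 12 + 41 + 13 + 37 = 118.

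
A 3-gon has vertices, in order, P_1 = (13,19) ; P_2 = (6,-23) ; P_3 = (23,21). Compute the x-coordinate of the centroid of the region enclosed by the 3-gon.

Apply the shoelace formula. First the cross-terms c_i = x_i·y_{i+1} − x_{i+1}·y_i:
  -413, 655, 164  ⇒  2A = 406, A = 203.
Then Σ (x_i + x_{i+1})·c_i = 17052, so x̄ = 17052 / (6·203) = 14.

14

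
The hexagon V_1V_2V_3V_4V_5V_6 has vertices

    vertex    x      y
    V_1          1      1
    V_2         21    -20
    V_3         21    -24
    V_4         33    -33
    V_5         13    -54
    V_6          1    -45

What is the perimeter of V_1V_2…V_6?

138

|V_1V_2| = √((20)² + (-21)²) = √841 = 29
|V_2V_3| = √((0)² + (-4)²) = √16 = 4
|V_3V_4| = √((12)² + (-9)²) = √225 = 15
|V_4V_5| = √((-20)² + (-21)²) = √841 = 29
|V_5V_6| = √((-12)² + (9)²) = √225 = 15
|V_6V_1| = √((0)² + (46)²) = √2116 = 46
Perimeter = 29 + 4 + 15 + 29 + 15 + 46 = 138.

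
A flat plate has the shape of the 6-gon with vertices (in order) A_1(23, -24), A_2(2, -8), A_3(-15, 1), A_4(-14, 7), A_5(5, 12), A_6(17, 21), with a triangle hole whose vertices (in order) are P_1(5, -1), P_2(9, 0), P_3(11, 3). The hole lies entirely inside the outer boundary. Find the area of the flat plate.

Outer boundary:
Apply Gauss's area formula: 2A = Σ (x_i·y_{i+1} − x_{i+1}·y_i), indices taken mod 6.
Cross-terms: -136, -118, -91, -203, -99, -891  ⇒  Σ = -1538
Area = |Σ|/2 = 769.
Hole:
Σ = (9) + (27) + (-26) = 10
Area = |Σ|/2 = 5.
Net area = 769 − 5 = 764.

764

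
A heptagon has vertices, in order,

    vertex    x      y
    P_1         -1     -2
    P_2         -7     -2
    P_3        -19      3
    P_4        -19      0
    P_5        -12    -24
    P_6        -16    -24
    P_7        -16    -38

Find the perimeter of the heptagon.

|P_1P_2| = √((-6)² + (0)²) = √36 = 6
|P_2P_3| = √((-12)² + (5)²) = √169 = 13
|P_3P_4| = √((0)² + (-3)²) = √9 = 3
|P_4P_5| = √((7)² + (-24)²) = √625 = 25
|P_5P_6| = √((-4)² + (0)²) = √16 = 4
|P_6P_7| = √((0)² + (-14)²) = √196 = 14
|P_7P_1| = √((15)² + (36)²) = √1521 = 39
Perimeter = 6 + 13 + 3 + 25 + 4 + 14 + 39 = 104.

104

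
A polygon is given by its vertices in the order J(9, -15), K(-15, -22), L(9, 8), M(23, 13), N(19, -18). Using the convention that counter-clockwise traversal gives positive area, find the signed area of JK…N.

-598

Apply the shoelace formula: 2A = Σ (x_i·y_{i+1} − x_{i+1}·y_i), indices taken mod 5.
Σ = (-423) + (78) + (-67) + (-661) + (-123) = -1196
Signed area = Σ/2 = -598 (negative ⇒ clockwise traversal).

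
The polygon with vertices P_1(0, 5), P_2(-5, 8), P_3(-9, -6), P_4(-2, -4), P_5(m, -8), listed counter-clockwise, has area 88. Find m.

Write out the shoelace sum; only the two edges meeting at P_5 involve m:
2·Area = [((-2)·(-8) − m·(-4)) + (m·5 − 0·(-8))] + 151
       = 9·m + 167 = 176
⇒ m = 1.

1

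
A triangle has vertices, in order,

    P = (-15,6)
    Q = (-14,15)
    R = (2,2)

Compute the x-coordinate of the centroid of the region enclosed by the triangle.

Apply Gauss's area formula. First the cross-terms c_i = x_i·y_{i+1} − x_{i+1}·y_i:
  -141, -58, 42  ⇒  2A = -157, A = -78.5.
Then Σ (x_i + x_{i+1})·c_i = 4239, so x̄ = 4239 / (6·(-78.5)) = -9.

-9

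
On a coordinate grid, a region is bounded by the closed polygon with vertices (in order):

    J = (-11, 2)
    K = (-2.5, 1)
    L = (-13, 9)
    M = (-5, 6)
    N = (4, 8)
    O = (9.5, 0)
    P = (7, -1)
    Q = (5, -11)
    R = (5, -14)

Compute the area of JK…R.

Σ = (-6) + (-9.5) + (-33) + (-64) + (-76) + (-9.5) + (-72) + (-15) + (-144) = -429
Area = |Σ|/2 = 214.5.

214.5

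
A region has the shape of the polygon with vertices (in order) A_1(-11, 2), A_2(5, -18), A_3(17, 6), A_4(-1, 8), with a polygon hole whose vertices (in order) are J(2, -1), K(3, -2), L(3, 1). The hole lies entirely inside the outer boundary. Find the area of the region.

Outer boundary:
Apply the surveyor's formula: 2A = Σ (x_i·y_{i+1} − x_{i+1}·y_i), indices taken mod 4.
Σ = (188) + (336) + (142) + (86) = 752
Area = |Σ|/2 = 376.
Hole:
Apply the surveyor's formula: 2A = Σ (x_i·y_{i+1} − x_{i+1}·y_i), indices taken mod 3.
J→K: (2)(-2) − (3)(-1) = -1
K→L: (3)(1) − (3)(-2) = 9
L→J: (3)(-1) − (2)(1) = -5
Σ = 3
Area = |Σ|/2 = 1.5.
Net area = 376 − 1.5 = 374.5.

374.5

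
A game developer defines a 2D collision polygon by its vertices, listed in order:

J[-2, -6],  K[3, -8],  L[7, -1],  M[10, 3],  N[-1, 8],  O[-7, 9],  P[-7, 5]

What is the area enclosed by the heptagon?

164

Cross-terms: 34, 53, 31, 83, 47, 28, 52  ⇒  Σ = 328
Area = |Σ|/2 = 164.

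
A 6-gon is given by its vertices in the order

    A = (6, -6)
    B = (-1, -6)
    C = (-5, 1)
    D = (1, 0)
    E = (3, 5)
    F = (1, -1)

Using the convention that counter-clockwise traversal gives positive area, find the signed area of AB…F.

Apply the shoelace formula: 2A = Σ (x_i·y_{i+1} − x_{i+1}·y_i), indices taken mod 6.
Cross-terms: -42, -31, -1, 5, -8, 0  ⇒  Σ = -77
Signed area = Σ/2 = -38.5 (negative ⇒ clockwise traversal).

-38.5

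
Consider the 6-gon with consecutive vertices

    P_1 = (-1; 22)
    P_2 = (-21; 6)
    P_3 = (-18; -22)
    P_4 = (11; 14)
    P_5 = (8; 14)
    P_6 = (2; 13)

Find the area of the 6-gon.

595.5

Σ = (456) + (570) + (-10) + (42) + (76) + (57) = 1191
Area = |Σ|/2 = 595.5.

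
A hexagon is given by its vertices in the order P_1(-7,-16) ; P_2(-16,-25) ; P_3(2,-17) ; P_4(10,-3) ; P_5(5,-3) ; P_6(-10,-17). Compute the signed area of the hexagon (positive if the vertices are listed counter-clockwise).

158

Cross-terms: -81, 322, 164, -15, -115, 41  ⇒  Σ = 316
Signed area = Σ/2 = 158 (positive ⇒ counter-clockwise traversal).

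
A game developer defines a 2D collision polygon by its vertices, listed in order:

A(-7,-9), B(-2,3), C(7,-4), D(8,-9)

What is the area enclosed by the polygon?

109

Σ = (-39) + (-13) + (-31) + (-135) = -218
Area = |Σ|/2 = 109.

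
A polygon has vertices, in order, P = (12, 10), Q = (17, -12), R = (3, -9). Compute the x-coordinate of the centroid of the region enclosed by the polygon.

32/3

Apply the shoelace (surveyor's) formula. First the cross-terms c_i = x_i·y_{i+1} − x_{i+1}·y_i:
  -314, -117, 138  ⇒  2A = -293, A = -146.5.
Then Σ (x_i + x_{i+1})·c_i = -9376, so x̄ = -9376 / (6·(-146.5)) = 32/3.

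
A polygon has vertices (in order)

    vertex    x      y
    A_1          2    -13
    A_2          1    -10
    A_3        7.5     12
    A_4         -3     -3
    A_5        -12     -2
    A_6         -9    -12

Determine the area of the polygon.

165.25

Apply the shoelace (surveyor's) formula: 2A = Σ (x_i·y_{i+1} − x_{i+1}·y_i), indices taken mod 6.
A_1→A_2: (2)(-10) − (1)(-13) = -7
A_2→A_3: (1)(12) − (7.5)(-10) = 87
A_3→A_4: (7.5)(-3) − (-3)(12) = 13.5
A_4→A_5: (-3)(-2) − (-12)(-3) = -30
A_5→A_6: (-12)(-12) − (-9)(-2) = 126
A_6→A_1: (-9)(-13) − (2)(-12) = 141
Σ = 330.5
Area = |Σ|/2 = 165.25.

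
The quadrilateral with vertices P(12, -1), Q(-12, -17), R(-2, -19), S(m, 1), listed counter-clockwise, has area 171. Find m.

21

Write out the shoelace sum; only the two edges meeting at S involve m:
2·Area = [((-2)·1 − m·(-19)) + (m·(-1) − 12·1)] + -22
       = 18·m + -36 = 342
⇒ m = 21.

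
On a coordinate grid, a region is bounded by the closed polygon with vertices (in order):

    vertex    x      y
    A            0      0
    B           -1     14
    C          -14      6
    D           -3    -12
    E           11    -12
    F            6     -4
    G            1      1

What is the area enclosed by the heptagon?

291

Apply the surveyor's formula: 2A = Σ (x_i·y_{i+1} − x_{i+1}·y_i), indices taken mod 7.
Σ = (0) + (190) + (186) + (168) + (28) + (10) + (0) = 582
Area = |Σ|/2 = 291.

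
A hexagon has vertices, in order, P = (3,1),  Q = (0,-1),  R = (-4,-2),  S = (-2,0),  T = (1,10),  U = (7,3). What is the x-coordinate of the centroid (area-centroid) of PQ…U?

101/60

Apply the shoelace (surveyor's) formula. First the cross-terms c_i = x_i·y_{i+1} − x_{i+1}·y_i:
  -3, -4, -4, -20, -67, -2  ⇒  2A = -100, A = -50.
Then Σ (x_i + x_{i+1})·c_i = -505, so x̄ = -505 / (6·(-50)) = 101/60.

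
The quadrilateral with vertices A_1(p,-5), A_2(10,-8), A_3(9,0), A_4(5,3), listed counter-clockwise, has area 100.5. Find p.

-7

The doubled signed area Σ (x_i y_{i+1} − x_{i+1} y_i) is linear in p.
With p=0 it equals 124; the coefficient of p is -11 (from the two edges through A_1).
So -11·p + 124 = 2·100.5 = 201 ⇒ p = -7.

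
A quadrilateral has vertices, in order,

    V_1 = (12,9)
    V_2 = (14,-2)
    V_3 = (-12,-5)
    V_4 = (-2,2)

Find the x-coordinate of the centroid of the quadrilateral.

Apply Gauss's area formula. First the cross-terms c_i = x_i·y_{i+1} − x_{i+1}·y_i:
  -150, -94, -34, -42  ⇒  2A = -320, A = -160.
Then Σ (x_i + x_{i+1})·c_i = -4032, so x̄ = -4032 / (6·(-160)) = 4.2.

4.2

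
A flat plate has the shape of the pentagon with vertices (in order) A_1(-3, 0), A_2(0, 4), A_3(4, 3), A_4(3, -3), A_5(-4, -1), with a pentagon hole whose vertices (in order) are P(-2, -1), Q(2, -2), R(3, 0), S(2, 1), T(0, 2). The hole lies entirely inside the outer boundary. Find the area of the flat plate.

22

Outer boundary:
Σ = (-12) + (-16) + (-21) + (-15) + (-3) = -67
Area = |Σ|/2 = 33.5.
Hole:
Apply the shoelace formula: 2A = Σ (x_i·y_{i+1} − x_{i+1}·y_i), indices taken mod 5.
Cross-terms: 6, 6, 3, 4, 4  ⇒  Σ = 23
Area = |Σ|/2 = 11.5.
Net area = 33.5 − 11.5 = 22.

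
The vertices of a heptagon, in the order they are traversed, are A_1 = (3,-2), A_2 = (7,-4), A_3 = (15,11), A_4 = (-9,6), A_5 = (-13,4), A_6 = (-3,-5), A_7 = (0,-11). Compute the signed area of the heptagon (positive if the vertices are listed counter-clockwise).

Apply the surveyor's formula: 2A = Σ (x_i·y_{i+1} − x_{i+1}·y_i), indices taken mod 7.
Cross-terms: 2, 137, 189, 42, 77, 33, 33  ⇒  Σ = 513
Signed area = Σ/2 = 256.5 (positive ⇒ counter-clockwise traversal).

256.5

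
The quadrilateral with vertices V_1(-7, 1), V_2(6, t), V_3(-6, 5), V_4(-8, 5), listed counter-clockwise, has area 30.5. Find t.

0

Write out the shoelace sum; only the two edges meeting at V_2 involve t:
2·Area = [((-7)·t − 6·1) + (6·5 − (-6)·t)] + 37
       = -1·t + 61 = 61
⇒ t = 0.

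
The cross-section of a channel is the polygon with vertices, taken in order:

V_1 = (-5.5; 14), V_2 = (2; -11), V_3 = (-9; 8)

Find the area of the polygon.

Apply the shoelace formula: 2A = Σ (x_i·y_{i+1} − x_{i+1}·y_i), indices taken mod 3.
Σ = (32.5) + (-83) + (-82) = -132.5
Area = |Σ|/2 = 66.25.

66.25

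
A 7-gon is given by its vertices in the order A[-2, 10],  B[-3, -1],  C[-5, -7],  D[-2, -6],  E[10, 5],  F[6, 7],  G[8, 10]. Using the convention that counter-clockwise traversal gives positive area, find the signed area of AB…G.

Apply the shoelace formula: 2A = Σ (x_i·y_{i+1} − x_{i+1}·y_i), indices taken mod 7.
A→B: (-2)(-1) − (-3)(10) = 32
B→C: (-3)(-7) − (-5)(-1) = 16
C→D: (-5)(-6) − (-2)(-7) = 16
D→E: (-2)(5) − (10)(-6) = 50
E→F: (10)(7) − (6)(5) = 40
F→G: (6)(10) − (8)(7) = 4
G→A: (8)(10) − (-2)(10) = 100
Σ = 258
Signed area = Σ/2 = 129 (positive ⇒ counter-clockwise traversal).

129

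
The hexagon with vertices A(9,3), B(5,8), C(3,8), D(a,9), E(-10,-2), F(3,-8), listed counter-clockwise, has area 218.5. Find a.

Write out the shoelace sum; only the two edges meeting at D involve a:
2·Area = [(3·9 − a·8) + (a·(-2) − (-10)·9)] + 240
       = -10·a + 357 = 437
⇒ a = -8.

-8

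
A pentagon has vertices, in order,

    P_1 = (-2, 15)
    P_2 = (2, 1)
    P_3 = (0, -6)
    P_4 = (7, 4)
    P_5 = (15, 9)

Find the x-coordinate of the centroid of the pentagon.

1165/244

Apply the surveyor's formula. First the cross-terms c_i = x_i·y_{i+1} − x_{i+1}·y_i:
  -32, -12, 42, 3, 243  ⇒  2A = 244, A = 122.
Then Σ (x_i + x_{i+1})·c_i = 3495, so x̄ = 3495 / (6·122) = 1165/244.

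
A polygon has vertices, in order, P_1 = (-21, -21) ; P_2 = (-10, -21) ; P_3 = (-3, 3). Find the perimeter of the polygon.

66

|P_1P_2| = √((11)² + (0)²) = √121 = 11
|P_2P_3| = √((7)² + (24)²) = √625 = 25
|P_3P_1| = √((-18)² + (-24)²) = √900 = 30
Perimeter = 11 + 25 + 30 = 66.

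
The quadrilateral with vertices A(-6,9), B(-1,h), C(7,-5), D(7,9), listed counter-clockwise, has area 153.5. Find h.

-6

Write out the shoelace sum; only the two edges meeting at B involve h:
2·Area = [((-6)·h − (-1)·9) + ((-1)·(-5) − 7·h)] + 215
       = -13·h + 229 = 307
⇒ h = -6.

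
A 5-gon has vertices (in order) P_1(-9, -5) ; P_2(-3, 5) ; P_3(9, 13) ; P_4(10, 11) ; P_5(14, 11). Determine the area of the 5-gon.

95

Apply Gauss's area formula: 2A = Σ (x_i·y_{i+1} − x_{i+1}·y_i), indices taken mod 5.
P_1→P_2: (-9)(5) − (-3)(-5) = -60
P_2→P_3: (-3)(13) − (9)(5) = -84
P_3→P_4: (9)(11) − (10)(13) = -31
P_4→P_5: (10)(11) − (14)(11) = -44
P_5→P_1: (14)(-5) − (-9)(11) = 29
Σ = -190
Area = |Σ|/2 = 95.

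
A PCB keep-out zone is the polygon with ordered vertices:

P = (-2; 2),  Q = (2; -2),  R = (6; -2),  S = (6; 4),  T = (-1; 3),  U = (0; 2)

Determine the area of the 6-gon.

P→Q: (-2)(-2) − (2)(2) = 0
Q→R: (2)(-2) − (6)(-2) = 8
R→S: (6)(4) − (6)(-2) = 36
S→T: (6)(3) − (-1)(4) = 22
T→U: (-1)(2) − (0)(3) = -2
U→P: (0)(2) − (-2)(2) = 4
Σ = 68
Area = |Σ|/2 = 34.

34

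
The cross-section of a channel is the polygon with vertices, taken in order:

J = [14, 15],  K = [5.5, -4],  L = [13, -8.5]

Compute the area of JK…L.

90.375

Apply the shoelace (surveyor's) formula: 2A = Σ (x_i·y_{i+1} − x_{i+1}·y_i), indices taken mod 3.
J→K: (14)(-4) − (5.5)(15) = -138.5
K→L: (5.5)(-8.5) − (13)(-4) = 5.25
L→J: (13)(15) − (14)(-8.5) = 314
Σ = 180.75
Area = |Σ|/2 = 90.375.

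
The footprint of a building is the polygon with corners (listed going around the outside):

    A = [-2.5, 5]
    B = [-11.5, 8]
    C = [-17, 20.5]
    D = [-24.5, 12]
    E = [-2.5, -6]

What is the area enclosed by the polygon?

192.75

Apply Gauss's area formula: 2A = Σ (x_i·y_{i+1} − x_{i+1}·y_i), indices taken mod 5.
Σ = (37.5) + (-99.75) + (298.25) + (177) + (-27.5) = 385.5
Area = |Σ|/2 = 192.75.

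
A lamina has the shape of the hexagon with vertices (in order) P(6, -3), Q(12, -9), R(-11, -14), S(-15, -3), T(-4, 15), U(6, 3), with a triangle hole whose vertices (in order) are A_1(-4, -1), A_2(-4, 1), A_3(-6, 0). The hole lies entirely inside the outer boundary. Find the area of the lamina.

Outer boundary:
P→Q: (6)(-9) − (12)(-3) = -18
Q→R: (12)(-14) − (-11)(-9) = -267
R→S: (-11)(-3) − (-15)(-14) = -177
S→T: (-15)(15) − (-4)(-3) = -237
T→U: (-4)(3) − (6)(15) = -102
U→P: (6)(-3) − (6)(3) = -36
Σ = -837
Area = |Σ|/2 = 418.5.
Hole:
Apply the shoelace (surveyor's) formula: 2A = Σ (x_i·y_{i+1} − x_{i+1}·y_i), indices taken mod 3.
A_1→A_2: (-4)(1) − (-4)(-1) = -8
A_2→A_3: (-4)(0) − (-6)(1) = 6
A_3→A_1: (-6)(-1) − (-4)(0) = 6
Σ = 4
Area = |Σ|/2 = 2.
Net area = 418.5 − 2 = 416.5.

416.5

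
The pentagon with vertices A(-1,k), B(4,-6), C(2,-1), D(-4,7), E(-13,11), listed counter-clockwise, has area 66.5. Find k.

-3

The doubled signed area Σ (x_i y_{i+1} − x_{i+1} y_i) is linear in k.
With k=0 it equals 82; the coefficient of k is -17 (from the two edges through A).
So -17·k + 82 = 2·66.5 = 133 ⇒ k = -3.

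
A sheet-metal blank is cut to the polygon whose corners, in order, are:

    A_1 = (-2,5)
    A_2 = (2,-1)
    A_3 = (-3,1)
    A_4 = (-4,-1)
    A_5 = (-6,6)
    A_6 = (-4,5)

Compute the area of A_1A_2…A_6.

24

Apply the surveyor's formula: 2A = Σ (x_i·y_{i+1} − x_{i+1}·y_i), indices taken mod 6.
Cross-terms: -8, -1, 7, -30, -6, -10  ⇒  Σ = -48
Area = |Σ|/2 = 24.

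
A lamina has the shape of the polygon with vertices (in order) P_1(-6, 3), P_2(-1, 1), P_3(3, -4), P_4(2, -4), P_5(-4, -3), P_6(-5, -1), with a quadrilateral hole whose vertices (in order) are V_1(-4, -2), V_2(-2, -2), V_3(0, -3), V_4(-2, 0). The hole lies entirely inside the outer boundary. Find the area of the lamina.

26

Outer boundary:
Cross-terms: -3, 1, -4, -22, -11, -21  ⇒  Σ = -60
Area = |Σ|/2 = 30.
Hole:
Apply the shoelace (surveyor's) formula: 2A = Σ (x_i·y_{i+1} − x_{i+1}·y_i), indices taken mod 4.
Σ = (4) + (6) + (-6) + (4) = 8
Area = |Σ|/2 = 4.
Net area = 30 − 4 = 26.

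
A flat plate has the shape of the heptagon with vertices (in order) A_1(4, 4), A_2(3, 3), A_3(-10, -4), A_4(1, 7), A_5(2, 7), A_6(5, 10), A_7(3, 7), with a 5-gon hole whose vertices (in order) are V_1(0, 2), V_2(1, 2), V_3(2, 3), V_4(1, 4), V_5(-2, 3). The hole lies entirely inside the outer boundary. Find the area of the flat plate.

36

Outer boundary:
Apply the surveyor's formula: 2A = Σ (x_i·y_{i+1} − x_{i+1}·y_i), indices taken mod 7.
Σ = (0) + (18) + (-66) + (-7) + (-15) + (5) + (-16) = -81
Area = |Σ|/2 = 40.5.
Hole:
V_1→V_2: (0)(2) − (1)(2) = -2
V_2→V_3: (1)(3) − (2)(2) = -1
V_3→V_4: (2)(4) − (1)(3) = 5
V_4→V_5: (1)(3) − (-2)(4) = 11
V_5→V_1: (-2)(2) − (0)(3) = -4
Σ = 9
Area = |Σ|/2 = 4.5.
Net area = 40.5 − 4.5 = 36.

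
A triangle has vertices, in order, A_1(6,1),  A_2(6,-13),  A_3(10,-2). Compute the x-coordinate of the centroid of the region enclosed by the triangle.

Apply the shoelace formula. First the cross-terms c_i = x_i·y_{i+1} − x_{i+1}·y_i:
  -84, 118, 22  ⇒  2A = 56, A = 28.
Then Σ (x_i + x_{i+1})·c_i = 1232, so x̄ = 1232 / (6·28) = 22/3.

22/3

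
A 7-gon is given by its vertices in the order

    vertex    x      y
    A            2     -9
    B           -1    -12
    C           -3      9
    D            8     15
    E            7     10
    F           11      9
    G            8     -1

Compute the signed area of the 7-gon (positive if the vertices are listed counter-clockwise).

A→B: (2)(-12) − (-1)(-9) = -33
B→C: (-1)(9) − (-3)(-12) = -45
C→D: (-3)(15) − (8)(9) = -117
D→E: (8)(10) − (7)(15) = -25
E→F: (7)(9) − (11)(10) = -47
F→G: (11)(-1) − (8)(9) = -83
G→A: (8)(-9) − (2)(-1) = -70
Σ = -420
Signed area = Σ/2 = -210 (negative ⇒ clockwise traversal).

-210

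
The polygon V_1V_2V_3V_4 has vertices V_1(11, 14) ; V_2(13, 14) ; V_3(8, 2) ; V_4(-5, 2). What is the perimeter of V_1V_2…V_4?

|V_1V_2| = √((2)² + (0)²) = √4 = 2
|V_2V_3| = √((-5)² + (-12)²) = √169 = 13
|V_3V_4| = √((-13)² + (0)²) = √169 = 13
|V_4V_1| = √((16)² + (12)²) = √400 = 20
Perimeter = 2 + 13 + 13 + 20 = 48.

48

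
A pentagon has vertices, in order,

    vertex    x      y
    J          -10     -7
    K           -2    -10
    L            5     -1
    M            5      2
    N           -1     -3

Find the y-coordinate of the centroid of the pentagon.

Apply the shoelace (surveyor's) formula. First the cross-terms c_i = x_i·y_{i+1} − x_{i+1}·y_i:
  86, 52, 15, -13, -23  ⇒  2A = 117, A = 58.5.
Then Σ (y_i + y_{i+1})·c_i = -1776, so ȳ = -1776 / (6·58.5) = -592/117.

-592/117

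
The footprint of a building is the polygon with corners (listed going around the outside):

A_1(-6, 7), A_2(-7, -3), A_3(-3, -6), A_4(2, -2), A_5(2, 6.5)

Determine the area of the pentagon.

Σ = (67) + (33) + (18) + (17) + (53) = 188
Area = |Σ|/2 = 94.

94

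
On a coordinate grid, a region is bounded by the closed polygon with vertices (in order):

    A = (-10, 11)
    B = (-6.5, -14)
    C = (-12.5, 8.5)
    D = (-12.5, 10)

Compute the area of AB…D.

Apply Gauss's area formula: 2A = Σ (x_i·y_{i+1} − x_{i+1}·y_i), indices taken mod 4.
A→B: (-10)(-14) − (-6.5)(11) = 211.5
B→C: (-6.5)(8.5) − (-12.5)(-14) = -230.25
C→D: (-12.5)(10) − (-12.5)(8.5) = -18.75
D→A: (-12.5)(11) − (-10)(10) = -37.5
Σ = -75
Area = |Σ|/2 = 37.5.

37.5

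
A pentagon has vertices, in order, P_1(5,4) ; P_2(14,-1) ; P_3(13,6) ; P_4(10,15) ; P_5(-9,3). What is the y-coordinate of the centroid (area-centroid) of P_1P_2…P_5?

1150/171

Apply the shoelace (surveyor's) formula. First the cross-terms c_i = x_i·y_{i+1} − x_{i+1}·y_i:
  -61, 97, 135, 165, -51  ⇒  2A = 285, A = 142.5.
Then Σ (y_i + y_{i+1})·c_i = 5750, so ȳ = 5750 / (6·142.5) = 1150/171.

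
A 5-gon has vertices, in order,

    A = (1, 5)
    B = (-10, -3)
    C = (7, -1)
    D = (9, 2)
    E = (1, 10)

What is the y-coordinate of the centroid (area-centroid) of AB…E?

487/276

Apply the shoelace (surveyor's) formula. First the cross-terms c_i = x_i·y_{i+1} − x_{i+1}·y_i:
  47, 31, 23, 88, -5  ⇒  2A = 184, A = 92.
Then Σ (y_i + y_{i+1})·c_i = 974, so ȳ = 974 / (6·92) = 487/276.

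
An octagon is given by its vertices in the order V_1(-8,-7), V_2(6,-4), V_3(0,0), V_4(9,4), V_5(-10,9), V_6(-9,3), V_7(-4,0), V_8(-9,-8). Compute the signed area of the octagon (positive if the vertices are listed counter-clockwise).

144.5

Apply Gauss's area formula: 2A = Σ (x_i·y_{i+1} − x_{i+1}·y_i), indices taken mod 8.
V_1→V_2: (-8)(-4) − (6)(-7) = 74
V_2→V_3: (6)(0) − (0)(-4) = 0
V_3→V_4: (0)(4) − (9)(0) = 0
V_4→V_5: (9)(9) − (-10)(4) = 121
V_5→V_6: (-10)(3) − (-9)(9) = 51
V_6→V_7: (-9)(0) − (-4)(3) = 12
V_7→V_8: (-4)(-8) − (-9)(0) = 32
V_8→V_1: (-9)(-7) − (-8)(-8) = -1
Σ = 289
Signed area = Σ/2 = 144.5 (positive ⇒ counter-clockwise traversal).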